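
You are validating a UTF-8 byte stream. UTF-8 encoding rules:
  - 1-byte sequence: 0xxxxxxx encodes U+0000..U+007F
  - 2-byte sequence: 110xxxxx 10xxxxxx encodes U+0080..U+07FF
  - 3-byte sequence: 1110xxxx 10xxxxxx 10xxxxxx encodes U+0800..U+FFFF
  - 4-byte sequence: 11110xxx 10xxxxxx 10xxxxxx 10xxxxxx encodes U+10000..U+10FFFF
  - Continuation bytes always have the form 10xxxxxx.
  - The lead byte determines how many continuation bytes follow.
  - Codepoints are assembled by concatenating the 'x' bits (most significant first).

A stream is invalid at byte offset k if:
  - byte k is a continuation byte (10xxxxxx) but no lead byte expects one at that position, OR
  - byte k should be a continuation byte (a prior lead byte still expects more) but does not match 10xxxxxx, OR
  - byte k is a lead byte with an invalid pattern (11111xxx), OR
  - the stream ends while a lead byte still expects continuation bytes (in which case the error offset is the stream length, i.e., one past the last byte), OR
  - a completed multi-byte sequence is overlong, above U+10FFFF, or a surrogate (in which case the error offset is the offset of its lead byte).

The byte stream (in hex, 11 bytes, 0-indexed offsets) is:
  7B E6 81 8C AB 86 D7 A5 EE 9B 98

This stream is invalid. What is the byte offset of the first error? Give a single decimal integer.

Byte[0]=7B: 1-byte ASCII. cp=U+007B
Byte[1]=E6: 3-byte lead, need 2 cont bytes. acc=0x6
Byte[2]=81: continuation. acc=(acc<<6)|0x01=0x181
Byte[3]=8C: continuation. acc=(acc<<6)|0x0C=0x604C
Completed: cp=U+604C (starts at byte 1)
Byte[4]=AB: INVALID lead byte (not 0xxx/110x/1110/11110)

Answer: 4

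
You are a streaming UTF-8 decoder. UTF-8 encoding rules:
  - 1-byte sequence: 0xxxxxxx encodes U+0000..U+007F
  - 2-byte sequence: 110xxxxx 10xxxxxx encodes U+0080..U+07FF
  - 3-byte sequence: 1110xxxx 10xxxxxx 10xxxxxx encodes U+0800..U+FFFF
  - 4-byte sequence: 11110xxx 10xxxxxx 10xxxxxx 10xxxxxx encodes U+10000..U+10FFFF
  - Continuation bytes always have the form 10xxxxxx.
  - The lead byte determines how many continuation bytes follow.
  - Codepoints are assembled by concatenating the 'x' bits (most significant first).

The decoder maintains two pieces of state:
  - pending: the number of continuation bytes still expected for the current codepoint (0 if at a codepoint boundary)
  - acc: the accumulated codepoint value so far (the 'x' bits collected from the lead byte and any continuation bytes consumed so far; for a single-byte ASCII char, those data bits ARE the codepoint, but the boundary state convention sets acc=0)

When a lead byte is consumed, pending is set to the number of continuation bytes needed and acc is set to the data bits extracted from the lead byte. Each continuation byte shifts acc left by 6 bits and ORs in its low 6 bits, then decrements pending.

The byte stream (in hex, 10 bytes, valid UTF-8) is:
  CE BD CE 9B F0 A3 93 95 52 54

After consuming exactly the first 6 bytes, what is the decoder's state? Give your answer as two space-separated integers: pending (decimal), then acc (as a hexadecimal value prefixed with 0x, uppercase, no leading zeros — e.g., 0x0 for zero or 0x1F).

Answer: 2 0x23

Derivation:
Byte[0]=CE: 2-byte lead. pending=1, acc=0xE
Byte[1]=BD: continuation. acc=(acc<<6)|0x3D=0x3BD, pending=0
Byte[2]=CE: 2-byte lead. pending=1, acc=0xE
Byte[3]=9B: continuation. acc=(acc<<6)|0x1B=0x39B, pending=0
Byte[4]=F0: 4-byte lead. pending=3, acc=0x0
Byte[5]=A3: continuation. acc=(acc<<6)|0x23=0x23, pending=2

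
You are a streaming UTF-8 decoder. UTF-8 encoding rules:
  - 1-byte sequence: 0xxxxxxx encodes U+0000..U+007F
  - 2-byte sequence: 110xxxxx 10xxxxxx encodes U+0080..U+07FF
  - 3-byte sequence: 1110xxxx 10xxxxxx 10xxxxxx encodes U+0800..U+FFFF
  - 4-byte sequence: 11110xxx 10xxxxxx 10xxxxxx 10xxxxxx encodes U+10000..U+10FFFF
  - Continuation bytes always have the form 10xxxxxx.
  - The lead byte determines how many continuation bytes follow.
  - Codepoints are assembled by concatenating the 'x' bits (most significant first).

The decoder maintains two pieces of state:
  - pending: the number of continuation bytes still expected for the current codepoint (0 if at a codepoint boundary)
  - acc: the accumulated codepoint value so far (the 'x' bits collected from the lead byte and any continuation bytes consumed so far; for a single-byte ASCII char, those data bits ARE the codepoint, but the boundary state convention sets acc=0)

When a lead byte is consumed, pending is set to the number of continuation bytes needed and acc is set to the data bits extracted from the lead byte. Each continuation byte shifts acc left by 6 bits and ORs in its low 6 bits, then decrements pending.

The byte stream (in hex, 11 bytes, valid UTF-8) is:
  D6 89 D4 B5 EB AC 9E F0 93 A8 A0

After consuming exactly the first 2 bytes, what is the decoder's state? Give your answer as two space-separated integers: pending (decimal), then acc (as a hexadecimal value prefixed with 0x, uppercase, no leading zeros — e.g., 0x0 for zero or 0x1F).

Answer: 0 0x589

Derivation:
Byte[0]=D6: 2-byte lead. pending=1, acc=0x16
Byte[1]=89: continuation. acc=(acc<<6)|0x09=0x589, pending=0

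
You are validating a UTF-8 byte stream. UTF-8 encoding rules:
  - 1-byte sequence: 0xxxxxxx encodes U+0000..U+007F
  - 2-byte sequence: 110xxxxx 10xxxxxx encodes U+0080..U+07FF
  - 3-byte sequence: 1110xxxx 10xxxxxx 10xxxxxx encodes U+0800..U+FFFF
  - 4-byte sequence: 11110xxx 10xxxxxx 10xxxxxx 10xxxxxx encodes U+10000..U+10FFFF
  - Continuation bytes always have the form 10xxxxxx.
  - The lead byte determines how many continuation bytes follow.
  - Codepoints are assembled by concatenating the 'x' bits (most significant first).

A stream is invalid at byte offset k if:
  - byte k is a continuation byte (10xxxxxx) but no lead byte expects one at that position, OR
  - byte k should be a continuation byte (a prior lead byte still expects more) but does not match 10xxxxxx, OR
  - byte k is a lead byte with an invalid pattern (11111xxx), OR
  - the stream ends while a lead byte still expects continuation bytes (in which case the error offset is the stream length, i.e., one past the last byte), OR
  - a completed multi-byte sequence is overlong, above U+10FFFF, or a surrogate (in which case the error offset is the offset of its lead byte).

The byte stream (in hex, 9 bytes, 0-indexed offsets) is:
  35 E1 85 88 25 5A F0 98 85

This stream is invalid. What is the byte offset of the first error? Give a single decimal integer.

Answer: 9

Derivation:
Byte[0]=35: 1-byte ASCII. cp=U+0035
Byte[1]=E1: 3-byte lead, need 2 cont bytes. acc=0x1
Byte[2]=85: continuation. acc=(acc<<6)|0x05=0x45
Byte[3]=88: continuation. acc=(acc<<6)|0x08=0x1148
Completed: cp=U+1148 (starts at byte 1)
Byte[4]=25: 1-byte ASCII. cp=U+0025
Byte[5]=5A: 1-byte ASCII. cp=U+005A
Byte[6]=F0: 4-byte lead, need 3 cont bytes. acc=0x0
Byte[7]=98: continuation. acc=(acc<<6)|0x18=0x18
Byte[8]=85: continuation. acc=(acc<<6)|0x05=0x605
Byte[9]: stream ended, expected continuation. INVALID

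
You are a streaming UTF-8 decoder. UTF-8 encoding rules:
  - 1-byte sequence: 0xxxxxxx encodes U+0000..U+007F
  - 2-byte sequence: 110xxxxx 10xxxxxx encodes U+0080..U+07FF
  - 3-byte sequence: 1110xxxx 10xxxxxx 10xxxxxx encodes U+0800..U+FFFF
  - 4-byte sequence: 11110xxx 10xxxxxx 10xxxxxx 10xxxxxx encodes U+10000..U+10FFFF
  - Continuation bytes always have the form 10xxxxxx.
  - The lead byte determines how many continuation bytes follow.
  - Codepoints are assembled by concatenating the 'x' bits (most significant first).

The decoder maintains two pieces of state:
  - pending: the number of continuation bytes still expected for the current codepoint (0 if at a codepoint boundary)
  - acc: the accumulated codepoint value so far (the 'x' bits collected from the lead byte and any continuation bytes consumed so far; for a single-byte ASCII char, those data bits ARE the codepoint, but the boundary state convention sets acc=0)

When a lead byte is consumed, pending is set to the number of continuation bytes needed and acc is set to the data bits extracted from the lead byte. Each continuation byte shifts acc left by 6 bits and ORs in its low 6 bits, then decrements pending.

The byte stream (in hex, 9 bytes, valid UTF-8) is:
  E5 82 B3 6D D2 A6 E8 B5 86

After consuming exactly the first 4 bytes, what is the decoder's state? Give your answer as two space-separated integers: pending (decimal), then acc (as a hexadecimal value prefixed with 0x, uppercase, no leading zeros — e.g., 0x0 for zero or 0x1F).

Byte[0]=E5: 3-byte lead. pending=2, acc=0x5
Byte[1]=82: continuation. acc=(acc<<6)|0x02=0x142, pending=1
Byte[2]=B3: continuation. acc=(acc<<6)|0x33=0x50B3, pending=0
Byte[3]=6D: 1-byte. pending=0, acc=0x0

Answer: 0 0x0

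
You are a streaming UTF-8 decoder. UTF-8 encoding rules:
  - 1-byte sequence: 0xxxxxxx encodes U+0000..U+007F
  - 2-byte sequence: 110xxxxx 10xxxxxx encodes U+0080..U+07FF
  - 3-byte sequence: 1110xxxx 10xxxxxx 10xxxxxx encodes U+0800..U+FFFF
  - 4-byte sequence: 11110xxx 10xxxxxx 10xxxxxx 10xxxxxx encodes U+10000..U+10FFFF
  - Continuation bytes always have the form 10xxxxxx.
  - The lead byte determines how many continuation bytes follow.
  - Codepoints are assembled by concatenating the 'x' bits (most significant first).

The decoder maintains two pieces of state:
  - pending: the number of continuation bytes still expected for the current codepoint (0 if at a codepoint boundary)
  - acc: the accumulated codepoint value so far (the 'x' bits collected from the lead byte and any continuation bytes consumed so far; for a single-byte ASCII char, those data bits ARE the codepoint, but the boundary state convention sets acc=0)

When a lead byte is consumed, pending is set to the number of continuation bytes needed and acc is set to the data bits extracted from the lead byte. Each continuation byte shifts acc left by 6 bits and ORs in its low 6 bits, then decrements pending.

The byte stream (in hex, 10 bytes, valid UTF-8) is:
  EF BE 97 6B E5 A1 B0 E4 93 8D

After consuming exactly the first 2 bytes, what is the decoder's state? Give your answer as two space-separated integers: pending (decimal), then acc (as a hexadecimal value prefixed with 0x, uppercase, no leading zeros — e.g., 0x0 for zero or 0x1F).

Byte[0]=EF: 3-byte lead. pending=2, acc=0xF
Byte[1]=BE: continuation. acc=(acc<<6)|0x3E=0x3FE, pending=1

Answer: 1 0x3FE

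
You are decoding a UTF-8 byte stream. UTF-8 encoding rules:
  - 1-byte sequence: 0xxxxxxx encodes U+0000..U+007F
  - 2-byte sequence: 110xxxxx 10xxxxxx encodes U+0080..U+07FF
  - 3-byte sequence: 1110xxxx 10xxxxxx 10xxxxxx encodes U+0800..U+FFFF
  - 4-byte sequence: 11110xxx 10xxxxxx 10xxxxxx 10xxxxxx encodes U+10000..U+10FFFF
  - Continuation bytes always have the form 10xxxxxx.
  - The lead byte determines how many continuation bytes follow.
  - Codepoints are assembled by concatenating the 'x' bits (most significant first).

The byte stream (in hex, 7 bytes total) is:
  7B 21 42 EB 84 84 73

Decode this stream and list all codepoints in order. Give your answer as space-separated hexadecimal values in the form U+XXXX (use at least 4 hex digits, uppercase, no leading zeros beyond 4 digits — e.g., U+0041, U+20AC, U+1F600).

Byte[0]=7B: 1-byte ASCII. cp=U+007B
Byte[1]=21: 1-byte ASCII. cp=U+0021
Byte[2]=42: 1-byte ASCII. cp=U+0042
Byte[3]=EB: 3-byte lead, need 2 cont bytes. acc=0xB
Byte[4]=84: continuation. acc=(acc<<6)|0x04=0x2C4
Byte[5]=84: continuation. acc=(acc<<6)|0x04=0xB104
Completed: cp=U+B104 (starts at byte 3)
Byte[6]=73: 1-byte ASCII. cp=U+0073

Answer: U+007B U+0021 U+0042 U+B104 U+0073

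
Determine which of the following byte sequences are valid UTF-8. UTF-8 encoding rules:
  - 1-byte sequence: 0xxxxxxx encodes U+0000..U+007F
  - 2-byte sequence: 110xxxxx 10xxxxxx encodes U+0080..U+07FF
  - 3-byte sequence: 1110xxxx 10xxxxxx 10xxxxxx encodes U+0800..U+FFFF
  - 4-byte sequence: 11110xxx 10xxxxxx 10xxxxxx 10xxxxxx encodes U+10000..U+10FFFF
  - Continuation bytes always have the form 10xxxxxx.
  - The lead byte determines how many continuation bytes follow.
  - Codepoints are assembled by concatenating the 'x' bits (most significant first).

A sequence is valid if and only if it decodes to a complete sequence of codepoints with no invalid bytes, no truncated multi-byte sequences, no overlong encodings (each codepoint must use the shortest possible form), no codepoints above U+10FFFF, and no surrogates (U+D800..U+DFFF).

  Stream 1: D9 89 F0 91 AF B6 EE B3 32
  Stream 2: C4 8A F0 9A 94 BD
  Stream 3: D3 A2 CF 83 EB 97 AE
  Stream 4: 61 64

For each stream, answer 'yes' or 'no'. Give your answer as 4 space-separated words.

Answer: no yes yes yes

Derivation:
Stream 1: error at byte offset 8. INVALID
Stream 2: decodes cleanly. VALID
Stream 3: decodes cleanly. VALID
Stream 4: decodes cleanly. VALID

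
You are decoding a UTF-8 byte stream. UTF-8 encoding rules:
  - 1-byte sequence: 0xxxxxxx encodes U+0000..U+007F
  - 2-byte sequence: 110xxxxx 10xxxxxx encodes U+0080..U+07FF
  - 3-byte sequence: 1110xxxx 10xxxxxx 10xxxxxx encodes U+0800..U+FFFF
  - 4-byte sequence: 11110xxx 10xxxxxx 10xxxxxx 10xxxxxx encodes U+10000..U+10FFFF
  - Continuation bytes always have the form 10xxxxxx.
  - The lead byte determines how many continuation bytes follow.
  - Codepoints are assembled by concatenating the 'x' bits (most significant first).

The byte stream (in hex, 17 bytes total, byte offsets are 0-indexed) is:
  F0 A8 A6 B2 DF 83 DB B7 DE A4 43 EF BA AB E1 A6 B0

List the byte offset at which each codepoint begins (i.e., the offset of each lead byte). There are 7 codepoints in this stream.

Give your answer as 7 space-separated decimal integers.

Byte[0]=F0: 4-byte lead, need 3 cont bytes. acc=0x0
Byte[1]=A8: continuation. acc=(acc<<6)|0x28=0x28
Byte[2]=A6: continuation. acc=(acc<<6)|0x26=0xA26
Byte[3]=B2: continuation. acc=(acc<<6)|0x32=0x289B2
Completed: cp=U+289B2 (starts at byte 0)
Byte[4]=DF: 2-byte lead, need 1 cont bytes. acc=0x1F
Byte[5]=83: continuation. acc=(acc<<6)|0x03=0x7C3
Completed: cp=U+07C3 (starts at byte 4)
Byte[6]=DB: 2-byte lead, need 1 cont bytes. acc=0x1B
Byte[7]=B7: continuation. acc=(acc<<6)|0x37=0x6F7
Completed: cp=U+06F7 (starts at byte 6)
Byte[8]=DE: 2-byte lead, need 1 cont bytes. acc=0x1E
Byte[9]=A4: continuation. acc=(acc<<6)|0x24=0x7A4
Completed: cp=U+07A4 (starts at byte 8)
Byte[10]=43: 1-byte ASCII. cp=U+0043
Byte[11]=EF: 3-byte lead, need 2 cont bytes. acc=0xF
Byte[12]=BA: continuation. acc=(acc<<6)|0x3A=0x3FA
Byte[13]=AB: continuation. acc=(acc<<6)|0x2B=0xFEAB
Completed: cp=U+FEAB (starts at byte 11)
Byte[14]=E1: 3-byte lead, need 2 cont bytes. acc=0x1
Byte[15]=A6: continuation. acc=(acc<<6)|0x26=0x66
Byte[16]=B0: continuation. acc=(acc<<6)|0x30=0x19B0
Completed: cp=U+19B0 (starts at byte 14)

Answer: 0 4 6 8 10 11 14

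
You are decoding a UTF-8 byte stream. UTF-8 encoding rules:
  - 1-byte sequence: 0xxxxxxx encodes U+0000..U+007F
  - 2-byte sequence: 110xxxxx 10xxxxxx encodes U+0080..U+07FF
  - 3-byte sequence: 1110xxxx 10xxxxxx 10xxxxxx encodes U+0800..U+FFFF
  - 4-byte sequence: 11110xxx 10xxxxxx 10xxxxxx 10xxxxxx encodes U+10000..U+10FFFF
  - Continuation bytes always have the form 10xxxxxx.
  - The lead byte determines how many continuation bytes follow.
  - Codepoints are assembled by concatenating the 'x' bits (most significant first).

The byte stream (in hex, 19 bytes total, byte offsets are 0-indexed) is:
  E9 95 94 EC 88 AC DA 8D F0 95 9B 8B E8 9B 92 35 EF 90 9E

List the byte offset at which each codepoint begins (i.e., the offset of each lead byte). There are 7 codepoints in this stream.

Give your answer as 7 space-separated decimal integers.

Answer: 0 3 6 8 12 15 16

Derivation:
Byte[0]=E9: 3-byte lead, need 2 cont bytes. acc=0x9
Byte[1]=95: continuation. acc=(acc<<6)|0x15=0x255
Byte[2]=94: continuation. acc=(acc<<6)|0x14=0x9554
Completed: cp=U+9554 (starts at byte 0)
Byte[3]=EC: 3-byte lead, need 2 cont bytes. acc=0xC
Byte[4]=88: continuation. acc=(acc<<6)|0x08=0x308
Byte[5]=AC: continuation. acc=(acc<<6)|0x2C=0xC22C
Completed: cp=U+C22C (starts at byte 3)
Byte[6]=DA: 2-byte lead, need 1 cont bytes. acc=0x1A
Byte[7]=8D: continuation. acc=(acc<<6)|0x0D=0x68D
Completed: cp=U+068D (starts at byte 6)
Byte[8]=F0: 4-byte lead, need 3 cont bytes. acc=0x0
Byte[9]=95: continuation. acc=(acc<<6)|0x15=0x15
Byte[10]=9B: continuation. acc=(acc<<6)|0x1B=0x55B
Byte[11]=8B: continuation. acc=(acc<<6)|0x0B=0x156CB
Completed: cp=U+156CB (starts at byte 8)
Byte[12]=E8: 3-byte lead, need 2 cont bytes. acc=0x8
Byte[13]=9B: continuation. acc=(acc<<6)|0x1B=0x21B
Byte[14]=92: continuation. acc=(acc<<6)|0x12=0x86D2
Completed: cp=U+86D2 (starts at byte 12)
Byte[15]=35: 1-byte ASCII. cp=U+0035
Byte[16]=EF: 3-byte lead, need 2 cont bytes. acc=0xF
Byte[17]=90: continuation. acc=(acc<<6)|0x10=0x3D0
Byte[18]=9E: continuation. acc=(acc<<6)|0x1E=0xF41E
Completed: cp=U+F41E (starts at byte 16)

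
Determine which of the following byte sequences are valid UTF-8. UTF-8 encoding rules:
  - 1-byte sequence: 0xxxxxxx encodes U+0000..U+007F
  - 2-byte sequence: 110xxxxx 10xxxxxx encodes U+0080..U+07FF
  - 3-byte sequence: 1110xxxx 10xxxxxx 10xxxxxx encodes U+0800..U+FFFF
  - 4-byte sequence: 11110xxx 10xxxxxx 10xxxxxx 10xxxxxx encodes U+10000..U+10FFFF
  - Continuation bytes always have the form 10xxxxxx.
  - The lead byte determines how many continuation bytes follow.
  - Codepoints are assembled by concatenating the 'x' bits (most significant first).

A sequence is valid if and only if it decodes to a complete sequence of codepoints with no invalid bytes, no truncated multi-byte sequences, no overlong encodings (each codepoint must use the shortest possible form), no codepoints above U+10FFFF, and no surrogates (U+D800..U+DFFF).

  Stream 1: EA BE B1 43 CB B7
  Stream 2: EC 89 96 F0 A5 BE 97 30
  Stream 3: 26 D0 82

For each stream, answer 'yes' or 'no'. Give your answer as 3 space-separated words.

Answer: yes yes yes

Derivation:
Stream 1: decodes cleanly. VALID
Stream 2: decodes cleanly. VALID
Stream 3: decodes cleanly. VALID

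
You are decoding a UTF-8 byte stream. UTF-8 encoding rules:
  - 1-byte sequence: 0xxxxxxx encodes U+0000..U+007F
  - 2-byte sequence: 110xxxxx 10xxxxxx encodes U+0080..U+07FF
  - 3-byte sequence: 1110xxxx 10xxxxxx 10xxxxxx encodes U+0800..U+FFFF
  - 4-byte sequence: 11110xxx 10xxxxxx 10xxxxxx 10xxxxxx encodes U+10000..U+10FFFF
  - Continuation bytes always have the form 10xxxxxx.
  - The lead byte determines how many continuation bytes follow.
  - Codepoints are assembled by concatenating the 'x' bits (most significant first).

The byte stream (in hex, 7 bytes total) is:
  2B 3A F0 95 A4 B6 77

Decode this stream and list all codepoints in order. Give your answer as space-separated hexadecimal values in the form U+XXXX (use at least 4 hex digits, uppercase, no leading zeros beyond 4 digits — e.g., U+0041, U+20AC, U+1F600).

Answer: U+002B U+003A U+15936 U+0077

Derivation:
Byte[0]=2B: 1-byte ASCII. cp=U+002B
Byte[1]=3A: 1-byte ASCII. cp=U+003A
Byte[2]=F0: 4-byte lead, need 3 cont bytes. acc=0x0
Byte[3]=95: continuation. acc=(acc<<6)|0x15=0x15
Byte[4]=A4: continuation. acc=(acc<<6)|0x24=0x564
Byte[5]=B6: continuation. acc=(acc<<6)|0x36=0x15936
Completed: cp=U+15936 (starts at byte 2)
Byte[6]=77: 1-byte ASCII. cp=U+0077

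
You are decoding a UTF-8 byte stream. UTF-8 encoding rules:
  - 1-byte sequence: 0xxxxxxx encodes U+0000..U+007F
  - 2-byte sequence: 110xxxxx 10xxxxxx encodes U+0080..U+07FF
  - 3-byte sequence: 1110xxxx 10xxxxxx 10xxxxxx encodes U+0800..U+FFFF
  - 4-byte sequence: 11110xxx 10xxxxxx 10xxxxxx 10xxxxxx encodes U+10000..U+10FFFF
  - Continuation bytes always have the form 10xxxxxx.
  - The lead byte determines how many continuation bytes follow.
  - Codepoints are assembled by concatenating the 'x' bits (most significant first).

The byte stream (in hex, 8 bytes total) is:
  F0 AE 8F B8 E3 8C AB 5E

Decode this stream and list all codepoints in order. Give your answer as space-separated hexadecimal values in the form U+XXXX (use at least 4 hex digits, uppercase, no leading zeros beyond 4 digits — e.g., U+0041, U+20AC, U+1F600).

Byte[0]=F0: 4-byte lead, need 3 cont bytes. acc=0x0
Byte[1]=AE: continuation. acc=(acc<<6)|0x2E=0x2E
Byte[2]=8F: continuation. acc=(acc<<6)|0x0F=0xB8F
Byte[3]=B8: continuation. acc=(acc<<6)|0x38=0x2E3F8
Completed: cp=U+2E3F8 (starts at byte 0)
Byte[4]=E3: 3-byte lead, need 2 cont bytes. acc=0x3
Byte[5]=8C: continuation. acc=(acc<<6)|0x0C=0xCC
Byte[6]=AB: continuation. acc=(acc<<6)|0x2B=0x332B
Completed: cp=U+332B (starts at byte 4)
Byte[7]=5E: 1-byte ASCII. cp=U+005E

Answer: U+2E3F8 U+332B U+005E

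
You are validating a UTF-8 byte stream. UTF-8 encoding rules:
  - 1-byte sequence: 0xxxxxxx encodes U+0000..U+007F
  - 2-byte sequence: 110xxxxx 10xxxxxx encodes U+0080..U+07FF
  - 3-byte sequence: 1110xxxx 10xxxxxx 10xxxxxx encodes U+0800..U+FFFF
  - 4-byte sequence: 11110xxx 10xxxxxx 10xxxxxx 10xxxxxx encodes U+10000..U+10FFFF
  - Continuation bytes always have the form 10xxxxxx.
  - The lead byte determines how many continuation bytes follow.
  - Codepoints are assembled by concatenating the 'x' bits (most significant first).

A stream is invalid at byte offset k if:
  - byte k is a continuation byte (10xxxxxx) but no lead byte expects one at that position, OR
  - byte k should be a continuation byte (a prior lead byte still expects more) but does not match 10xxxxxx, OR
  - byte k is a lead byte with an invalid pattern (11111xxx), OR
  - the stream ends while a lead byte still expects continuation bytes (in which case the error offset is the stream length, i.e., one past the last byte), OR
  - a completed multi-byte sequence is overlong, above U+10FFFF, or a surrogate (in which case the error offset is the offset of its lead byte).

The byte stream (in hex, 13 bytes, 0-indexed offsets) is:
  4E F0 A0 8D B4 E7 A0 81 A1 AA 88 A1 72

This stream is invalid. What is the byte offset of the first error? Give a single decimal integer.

Byte[0]=4E: 1-byte ASCII. cp=U+004E
Byte[1]=F0: 4-byte lead, need 3 cont bytes. acc=0x0
Byte[2]=A0: continuation. acc=(acc<<6)|0x20=0x20
Byte[3]=8D: continuation. acc=(acc<<6)|0x0D=0x80D
Byte[4]=B4: continuation. acc=(acc<<6)|0x34=0x20374
Completed: cp=U+20374 (starts at byte 1)
Byte[5]=E7: 3-byte lead, need 2 cont bytes. acc=0x7
Byte[6]=A0: continuation. acc=(acc<<6)|0x20=0x1E0
Byte[7]=81: continuation. acc=(acc<<6)|0x01=0x7801
Completed: cp=U+7801 (starts at byte 5)
Byte[8]=A1: INVALID lead byte (not 0xxx/110x/1110/11110)

Answer: 8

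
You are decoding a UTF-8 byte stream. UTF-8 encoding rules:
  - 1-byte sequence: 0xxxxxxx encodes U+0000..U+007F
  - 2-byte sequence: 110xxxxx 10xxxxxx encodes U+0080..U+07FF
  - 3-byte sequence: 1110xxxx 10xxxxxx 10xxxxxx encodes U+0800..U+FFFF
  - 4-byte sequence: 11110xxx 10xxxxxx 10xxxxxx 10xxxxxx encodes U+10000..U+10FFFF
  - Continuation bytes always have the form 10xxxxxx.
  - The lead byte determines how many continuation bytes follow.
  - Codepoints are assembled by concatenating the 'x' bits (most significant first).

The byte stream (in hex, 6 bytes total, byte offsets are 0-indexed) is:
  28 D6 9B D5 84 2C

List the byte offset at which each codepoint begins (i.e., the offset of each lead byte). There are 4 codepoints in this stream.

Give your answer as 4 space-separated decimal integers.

Answer: 0 1 3 5

Derivation:
Byte[0]=28: 1-byte ASCII. cp=U+0028
Byte[1]=D6: 2-byte lead, need 1 cont bytes. acc=0x16
Byte[2]=9B: continuation. acc=(acc<<6)|0x1B=0x59B
Completed: cp=U+059B (starts at byte 1)
Byte[3]=D5: 2-byte lead, need 1 cont bytes. acc=0x15
Byte[4]=84: continuation. acc=(acc<<6)|0x04=0x544
Completed: cp=U+0544 (starts at byte 3)
Byte[5]=2C: 1-byte ASCII. cp=U+002C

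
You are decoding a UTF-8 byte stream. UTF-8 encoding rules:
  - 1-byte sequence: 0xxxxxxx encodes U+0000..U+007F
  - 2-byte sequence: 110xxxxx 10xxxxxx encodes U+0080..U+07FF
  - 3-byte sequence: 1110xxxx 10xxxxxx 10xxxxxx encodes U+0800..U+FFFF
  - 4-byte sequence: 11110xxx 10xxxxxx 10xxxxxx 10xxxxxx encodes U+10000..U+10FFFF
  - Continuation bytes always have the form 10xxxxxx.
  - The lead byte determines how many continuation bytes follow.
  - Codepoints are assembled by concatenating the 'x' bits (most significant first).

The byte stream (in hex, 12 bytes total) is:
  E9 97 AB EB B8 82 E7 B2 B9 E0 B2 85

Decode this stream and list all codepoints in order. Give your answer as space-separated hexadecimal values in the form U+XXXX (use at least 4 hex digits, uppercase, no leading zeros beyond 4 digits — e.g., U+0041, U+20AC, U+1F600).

Byte[0]=E9: 3-byte lead, need 2 cont bytes. acc=0x9
Byte[1]=97: continuation. acc=(acc<<6)|0x17=0x257
Byte[2]=AB: continuation. acc=(acc<<6)|0x2B=0x95EB
Completed: cp=U+95EB (starts at byte 0)
Byte[3]=EB: 3-byte lead, need 2 cont bytes. acc=0xB
Byte[4]=B8: continuation. acc=(acc<<6)|0x38=0x2F8
Byte[5]=82: continuation. acc=(acc<<6)|0x02=0xBE02
Completed: cp=U+BE02 (starts at byte 3)
Byte[6]=E7: 3-byte lead, need 2 cont bytes. acc=0x7
Byte[7]=B2: continuation. acc=(acc<<6)|0x32=0x1F2
Byte[8]=B9: continuation. acc=(acc<<6)|0x39=0x7CB9
Completed: cp=U+7CB9 (starts at byte 6)
Byte[9]=E0: 3-byte lead, need 2 cont bytes. acc=0x0
Byte[10]=B2: continuation. acc=(acc<<6)|0x32=0x32
Byte[11]=85: continuation. acc=(acc<<6)|0x05=0xC85
Completed: cp=U+0C85 (starts at byte 9)

Answer: U+95EB U+BE02 U+7CB9 U+0C85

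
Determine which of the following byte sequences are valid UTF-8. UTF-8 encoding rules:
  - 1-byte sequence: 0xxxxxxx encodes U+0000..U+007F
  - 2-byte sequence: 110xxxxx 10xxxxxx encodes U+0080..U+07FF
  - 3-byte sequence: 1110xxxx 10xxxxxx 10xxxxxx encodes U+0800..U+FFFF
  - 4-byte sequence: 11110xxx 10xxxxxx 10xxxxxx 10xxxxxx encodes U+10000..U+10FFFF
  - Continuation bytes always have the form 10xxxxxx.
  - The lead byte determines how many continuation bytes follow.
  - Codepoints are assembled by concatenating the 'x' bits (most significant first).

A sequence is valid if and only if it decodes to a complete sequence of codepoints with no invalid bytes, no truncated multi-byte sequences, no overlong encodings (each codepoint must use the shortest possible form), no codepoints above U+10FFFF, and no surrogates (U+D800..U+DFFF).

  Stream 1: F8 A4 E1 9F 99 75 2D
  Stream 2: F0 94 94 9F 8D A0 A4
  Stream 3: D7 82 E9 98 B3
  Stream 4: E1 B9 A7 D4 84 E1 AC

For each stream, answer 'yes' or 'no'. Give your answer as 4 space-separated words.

Stream 1: error at byte offset 0. INVALID
Stream 2: error at byte offset 4. INVALID
Stream 3: decodes cleanly. VALID
Stream 4: error at byte offset 7. INVALID

Answer: no no yes no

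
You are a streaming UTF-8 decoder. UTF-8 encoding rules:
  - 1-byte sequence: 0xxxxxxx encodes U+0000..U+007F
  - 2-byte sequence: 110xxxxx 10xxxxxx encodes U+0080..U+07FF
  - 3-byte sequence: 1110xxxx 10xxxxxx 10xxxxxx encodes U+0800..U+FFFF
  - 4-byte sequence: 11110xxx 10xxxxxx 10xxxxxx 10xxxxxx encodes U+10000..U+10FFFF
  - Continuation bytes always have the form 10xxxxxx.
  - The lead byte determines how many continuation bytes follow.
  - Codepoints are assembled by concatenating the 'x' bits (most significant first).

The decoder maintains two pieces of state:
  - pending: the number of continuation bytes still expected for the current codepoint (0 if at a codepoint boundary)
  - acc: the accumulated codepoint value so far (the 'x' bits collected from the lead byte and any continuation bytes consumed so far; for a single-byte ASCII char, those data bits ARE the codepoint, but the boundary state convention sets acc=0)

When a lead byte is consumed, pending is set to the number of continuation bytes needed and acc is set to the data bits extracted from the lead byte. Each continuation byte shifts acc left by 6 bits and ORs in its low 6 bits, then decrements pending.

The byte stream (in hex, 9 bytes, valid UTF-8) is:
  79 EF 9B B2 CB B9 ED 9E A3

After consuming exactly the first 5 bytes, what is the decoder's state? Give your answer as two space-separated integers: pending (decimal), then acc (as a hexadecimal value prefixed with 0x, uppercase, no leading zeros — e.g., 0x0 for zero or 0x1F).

Byte[0]=79: 1-byte. pending=0, acc=0x0
Byte[1]=EF: 3-byte lead. pending=2, acc=0xF
Byte[2]=9B: continuation. acc=(acc<<6)|0x1B=0x3DB, pending=1
Byte[3]=B2: continuation. acc=(acc<<6)|0x32=0xF6F2, pending=0
Byte[4]=CB: 2-byte lead. pending=1, acc=0xB

Answer: 1 0xB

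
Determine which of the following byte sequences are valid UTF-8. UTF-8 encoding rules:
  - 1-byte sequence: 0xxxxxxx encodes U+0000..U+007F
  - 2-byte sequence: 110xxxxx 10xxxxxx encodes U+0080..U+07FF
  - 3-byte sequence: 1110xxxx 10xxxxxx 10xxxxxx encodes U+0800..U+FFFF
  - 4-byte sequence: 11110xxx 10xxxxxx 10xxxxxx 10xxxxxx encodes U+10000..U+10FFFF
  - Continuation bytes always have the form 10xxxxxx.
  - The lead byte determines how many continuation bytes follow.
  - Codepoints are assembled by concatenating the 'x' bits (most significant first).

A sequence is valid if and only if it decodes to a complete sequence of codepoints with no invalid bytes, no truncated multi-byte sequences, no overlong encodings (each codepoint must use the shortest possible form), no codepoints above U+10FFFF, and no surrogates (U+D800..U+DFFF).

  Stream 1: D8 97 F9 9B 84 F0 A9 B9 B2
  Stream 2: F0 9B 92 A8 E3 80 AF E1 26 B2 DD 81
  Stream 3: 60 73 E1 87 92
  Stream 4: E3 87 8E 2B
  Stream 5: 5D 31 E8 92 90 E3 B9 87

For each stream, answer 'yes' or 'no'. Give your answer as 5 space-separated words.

Stream 1: error at byte offset 2. INVALID
Stream 2: error at byte offset 8. INVALID
Stream 3: decodes cleanly. VALID
Stream 4: decodes cleanly. VALID
Stream 5: decodes cleanly. VALID

Answer: no no yes yes yes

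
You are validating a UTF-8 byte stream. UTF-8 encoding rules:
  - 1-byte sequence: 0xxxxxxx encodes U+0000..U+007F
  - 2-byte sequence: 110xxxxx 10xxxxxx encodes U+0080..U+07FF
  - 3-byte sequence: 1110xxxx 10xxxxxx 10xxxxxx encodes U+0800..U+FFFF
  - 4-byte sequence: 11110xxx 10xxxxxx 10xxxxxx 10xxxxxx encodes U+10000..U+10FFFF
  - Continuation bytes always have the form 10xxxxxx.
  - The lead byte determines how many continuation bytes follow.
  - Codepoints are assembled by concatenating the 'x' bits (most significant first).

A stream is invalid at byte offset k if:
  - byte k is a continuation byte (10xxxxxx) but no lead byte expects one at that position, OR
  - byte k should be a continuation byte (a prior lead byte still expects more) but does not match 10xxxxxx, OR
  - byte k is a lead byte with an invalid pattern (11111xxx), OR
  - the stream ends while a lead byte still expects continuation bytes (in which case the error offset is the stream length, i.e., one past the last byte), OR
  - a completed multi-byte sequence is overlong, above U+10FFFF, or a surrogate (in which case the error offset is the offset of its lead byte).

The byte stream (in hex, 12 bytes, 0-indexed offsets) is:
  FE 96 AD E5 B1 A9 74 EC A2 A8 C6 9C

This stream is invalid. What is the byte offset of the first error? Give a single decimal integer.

Byte[0]=FE: INVALID lead byte (not 0xxx/110x/1110/11110)

Answer: 0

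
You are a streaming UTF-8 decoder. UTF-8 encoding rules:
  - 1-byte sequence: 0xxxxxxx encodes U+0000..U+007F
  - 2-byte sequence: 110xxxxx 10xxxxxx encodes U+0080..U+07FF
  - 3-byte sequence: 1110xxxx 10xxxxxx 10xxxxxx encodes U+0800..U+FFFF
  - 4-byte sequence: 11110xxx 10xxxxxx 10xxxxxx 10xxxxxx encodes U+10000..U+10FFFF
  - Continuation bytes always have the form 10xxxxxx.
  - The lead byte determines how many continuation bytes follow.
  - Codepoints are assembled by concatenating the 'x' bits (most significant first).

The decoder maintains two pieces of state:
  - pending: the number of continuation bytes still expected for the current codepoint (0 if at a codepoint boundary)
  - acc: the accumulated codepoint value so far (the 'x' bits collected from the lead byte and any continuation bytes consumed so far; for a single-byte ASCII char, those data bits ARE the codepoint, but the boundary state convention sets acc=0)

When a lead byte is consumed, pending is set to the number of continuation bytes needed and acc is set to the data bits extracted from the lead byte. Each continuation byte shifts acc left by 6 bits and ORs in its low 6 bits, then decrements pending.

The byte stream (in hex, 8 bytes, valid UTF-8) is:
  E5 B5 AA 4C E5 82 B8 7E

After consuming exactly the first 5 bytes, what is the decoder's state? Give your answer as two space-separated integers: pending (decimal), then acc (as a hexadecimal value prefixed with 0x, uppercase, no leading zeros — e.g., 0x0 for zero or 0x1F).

Byte[0]=E5: 3-byte lead. pending=2, acc=0x5
Byte[1]=B5: continuation. acc=(acc<<6)|0x35=0x175, pending=1
Byte[2]=AA: continuation. acc=(acc<<6)|0x2A=0x5D6A, pending=0
Byte[3]=4C: 1-byte. pending=0, acc=0x0
Byte[4]=E5: 3-byte lead. pending=2, acc=0x5

Answer: 2 0x5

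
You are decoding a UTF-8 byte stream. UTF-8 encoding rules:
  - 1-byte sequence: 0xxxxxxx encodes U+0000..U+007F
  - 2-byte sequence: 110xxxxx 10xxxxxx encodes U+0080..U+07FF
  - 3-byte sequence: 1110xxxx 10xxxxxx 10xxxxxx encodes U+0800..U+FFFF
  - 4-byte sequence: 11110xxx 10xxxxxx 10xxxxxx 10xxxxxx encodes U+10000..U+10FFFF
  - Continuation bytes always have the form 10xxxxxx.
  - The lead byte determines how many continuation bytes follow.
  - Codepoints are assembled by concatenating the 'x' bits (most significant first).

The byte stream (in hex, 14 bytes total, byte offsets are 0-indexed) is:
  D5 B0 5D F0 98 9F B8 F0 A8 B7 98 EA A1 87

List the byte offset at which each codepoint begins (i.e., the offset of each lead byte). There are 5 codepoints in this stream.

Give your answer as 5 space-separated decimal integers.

Byte[0]=D5: 2-byte lead, need 1 cont bytes. acc=0x15
Byte[1]=B0: continuation. acc=(acc<<6)|0x30=0x570
Completed: cp=U+0570 (starts at byte 0)
Byte[2]=5D: 1-byte ASCII. cp=U+005D
Byte[3]=F0: 4-byte lead, need 3 cont bytes. acc=0x0
Byte[4]=98: continuation. acc=(acc<<6)|0x18=0x18
Byte[5]=9F: continuation. acc=(acc<<6)|0x1F=0x61F
Byte[6]=B8: continuation. acc=(acc<<6)|0x38=0x187F8
Completed: cp=U+187F8 (starts at byte 3)
Byte[7]=F0: 4-byte lead, need 3 cont bytes. acc=0x0
Byte[8]=A8: continuation. acc=(acc<<6)|0x28=0x28
Byte[9]=B7: continuation. acc=(acc<<6)|0x37=0xA37
Byte[10]=98: continuation. acc=(acc<<6)|0x18=0x28DD8
Completed: cp=U+28DD8 (starts at byte 7)
Byte[11]=EA: 3-byte lead, need 2 cont bytes. acc=0xA
Byte[12]=A1: continuation. acc=(acc<<6)|0x21=0x2A1
Byte[13]=87: continuation. acc=(acc<<6)|0x07=0xA847
Completed: cp=U+A847 (starts at byte 11)

Answer: 0 2 3 7 11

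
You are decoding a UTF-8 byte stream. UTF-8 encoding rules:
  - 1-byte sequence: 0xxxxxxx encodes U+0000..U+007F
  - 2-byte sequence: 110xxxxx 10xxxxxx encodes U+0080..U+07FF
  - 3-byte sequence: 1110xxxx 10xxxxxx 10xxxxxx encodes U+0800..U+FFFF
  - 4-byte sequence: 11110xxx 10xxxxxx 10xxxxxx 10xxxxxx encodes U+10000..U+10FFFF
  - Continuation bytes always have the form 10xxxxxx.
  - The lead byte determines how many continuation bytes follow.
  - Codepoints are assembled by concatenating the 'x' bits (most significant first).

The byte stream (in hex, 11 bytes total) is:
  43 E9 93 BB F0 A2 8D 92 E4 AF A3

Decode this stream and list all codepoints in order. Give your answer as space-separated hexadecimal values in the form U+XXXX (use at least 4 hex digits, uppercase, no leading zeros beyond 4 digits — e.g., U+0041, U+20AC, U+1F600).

Byte[0]=43: 1-byte ASCII. cp=U+0043
Byte[1]=E9: 3-byte lead, need 2 cont bytes. acc=0x9
Byte[2]=93: continuation. acc=(acc<<6)|0x13=0x253
Byte[3]=BB: continuation. acc=(acc<<6)|0x3B=0x94FB
Completed: cp=U+94FB (starts at byte 1)
Byte[4]=F0: 4-byte lead, need 3 cont bytes. acc=0x0
Byte[5]=A2: continuation. acc=(acc<<6)|0x22=0x22
Byte[6]=8D: continuation. acc=(acc<<6)|0x0D=0x88D
Byte[7]=92: continuation. acc=(acc<<6)|0x12=0x22352
Completed: cp=U+22352 (starts at byte 4)
Byte[8]=E4: 3-byte lead, need 2 cont bytes. acc=0x4
Byte[9]=AF: continuation. acc=(acc<<6)|0x2F=0x12F
Byte[10]=A3: continuation. acc=(acc<<6)|0x23=0x4BE3
Completed: cp=U+4BE3 (starts at byte 8)

Answer: U+0043 U+94FB U+22352 U+4BE3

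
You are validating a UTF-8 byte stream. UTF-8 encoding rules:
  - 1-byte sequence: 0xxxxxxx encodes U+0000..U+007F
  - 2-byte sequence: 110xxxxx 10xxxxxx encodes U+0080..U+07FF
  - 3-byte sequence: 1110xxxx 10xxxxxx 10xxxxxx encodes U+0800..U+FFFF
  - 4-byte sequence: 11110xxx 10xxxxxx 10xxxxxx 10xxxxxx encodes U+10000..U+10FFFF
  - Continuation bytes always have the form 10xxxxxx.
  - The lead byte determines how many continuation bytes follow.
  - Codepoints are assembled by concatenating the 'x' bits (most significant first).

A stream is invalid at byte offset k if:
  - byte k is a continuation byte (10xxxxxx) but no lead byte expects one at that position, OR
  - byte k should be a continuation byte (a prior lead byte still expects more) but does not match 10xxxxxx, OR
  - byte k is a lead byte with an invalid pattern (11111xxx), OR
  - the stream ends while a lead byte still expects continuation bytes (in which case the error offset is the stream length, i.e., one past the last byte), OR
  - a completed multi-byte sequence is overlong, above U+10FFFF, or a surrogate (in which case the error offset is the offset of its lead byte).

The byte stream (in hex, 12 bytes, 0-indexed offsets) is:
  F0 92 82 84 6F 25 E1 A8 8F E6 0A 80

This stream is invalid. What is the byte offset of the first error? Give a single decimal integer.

Byte[0]=F0: 4-byte lead, need 3 cont bytes. acc=0x0
Byte[1]=92: continuation. acc=(acc<<6)|0x12=0x12
Byte[2]=82: continuation. acc=(acc<<6)|0x02=0x482
Byte[3]=84: continuation. acc=(acc<<6)|0x04=0x12084
Completed: cp=U+12084 (starts at byte 0)
Byte[4]=6F: 1-byte ASCII. cp=U+006F
Byte[5]=25: 1-byte ASCII. cp=U+0025
Byte[6]=E1: 3-byte lead, need 2 cont bytes. acc=0x1
Byte[7]=A8: continuation. acc=(acc<<6)|0x28=0x68
Byte[8]=8F: continuation. acc=(acc<<6)|0x0F=0x1A0F
Completed: cp=U+1A0F (starts at byte 6)
Byte[9]=E6: 3-byte lead, need 2 cont bytes. acc=0x6
Byte[10]=0A: expected 10xxxxxx continuation. INVALID

Answer: 10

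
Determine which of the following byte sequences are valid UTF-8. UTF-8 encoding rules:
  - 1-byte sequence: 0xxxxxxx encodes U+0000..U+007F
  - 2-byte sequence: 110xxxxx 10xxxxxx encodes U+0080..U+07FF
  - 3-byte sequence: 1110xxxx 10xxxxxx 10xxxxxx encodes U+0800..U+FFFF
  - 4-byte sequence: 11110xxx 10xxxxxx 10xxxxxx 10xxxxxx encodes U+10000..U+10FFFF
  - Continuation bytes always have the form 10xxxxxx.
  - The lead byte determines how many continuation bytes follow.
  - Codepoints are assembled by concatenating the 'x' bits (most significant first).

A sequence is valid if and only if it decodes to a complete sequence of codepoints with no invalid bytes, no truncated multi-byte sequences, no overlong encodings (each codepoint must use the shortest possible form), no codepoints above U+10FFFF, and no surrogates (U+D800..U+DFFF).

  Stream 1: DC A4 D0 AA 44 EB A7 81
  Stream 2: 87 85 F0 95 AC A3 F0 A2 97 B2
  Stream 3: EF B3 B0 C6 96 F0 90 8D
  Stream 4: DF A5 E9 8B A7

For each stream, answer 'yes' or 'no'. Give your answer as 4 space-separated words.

Answer: yes no no yes

Derivation:
Stream 1: decodes cleanly. VALID
Stream 2: error at byte offset 0. INVALID
Stream 3: error at byte offset 8. INVALID
Stream 4: decodes cleanly. VALID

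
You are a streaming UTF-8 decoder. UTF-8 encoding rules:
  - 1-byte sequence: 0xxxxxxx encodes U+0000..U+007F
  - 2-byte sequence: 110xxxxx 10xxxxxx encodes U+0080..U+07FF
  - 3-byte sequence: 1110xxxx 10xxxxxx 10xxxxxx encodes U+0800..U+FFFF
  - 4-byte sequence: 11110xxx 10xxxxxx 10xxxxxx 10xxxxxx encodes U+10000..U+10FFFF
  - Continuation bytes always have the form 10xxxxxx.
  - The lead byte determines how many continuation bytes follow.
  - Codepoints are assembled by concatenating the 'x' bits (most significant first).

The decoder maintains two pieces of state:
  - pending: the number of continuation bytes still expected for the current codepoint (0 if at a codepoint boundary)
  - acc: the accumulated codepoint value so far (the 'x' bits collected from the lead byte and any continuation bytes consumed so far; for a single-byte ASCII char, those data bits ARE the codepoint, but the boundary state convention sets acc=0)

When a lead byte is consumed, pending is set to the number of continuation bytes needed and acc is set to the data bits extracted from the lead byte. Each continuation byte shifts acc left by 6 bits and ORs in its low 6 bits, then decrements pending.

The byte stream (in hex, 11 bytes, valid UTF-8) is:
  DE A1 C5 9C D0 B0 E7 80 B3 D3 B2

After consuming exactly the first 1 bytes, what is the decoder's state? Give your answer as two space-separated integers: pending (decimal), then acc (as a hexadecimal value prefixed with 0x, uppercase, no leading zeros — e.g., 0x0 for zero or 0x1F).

Byte[0]=DE: 2-byte lead. pending=1, acc=0x1E

Answer: 1 0x1E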